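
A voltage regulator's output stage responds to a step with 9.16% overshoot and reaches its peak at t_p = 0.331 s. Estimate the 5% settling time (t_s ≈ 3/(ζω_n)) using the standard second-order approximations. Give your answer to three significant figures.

The overshoot fixes ζ = −ln(OS)/√(π²+ln²(OS)) = 0.606.
t_p = π/ω_d ⇒ ω_d = 9.49 rad/s; then ω_n = ω_d/√(1−ζ²) = 11.9 rad/s.
t_s ≈ 3/(ζω_n) = 3/(0.606·11.9) = 0.415 s.

t_s ≈ 0.415 s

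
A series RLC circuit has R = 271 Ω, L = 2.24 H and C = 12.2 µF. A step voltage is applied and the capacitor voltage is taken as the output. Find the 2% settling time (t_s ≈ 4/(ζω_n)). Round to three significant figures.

For a series RLC circuit (capacitor voltage as output), ω_n = 1/√(LC) = 1/√(2.24 H · 12.2 µF) = 191 rad/s.
ζ = (R/2)·√(C/L) = (271/2)·√(12.2 µF/2.24 H) = 0.316.
t_s ≈ 4/(ζω_n) = 0.0661 s.

t_s ≈ 0.0661 s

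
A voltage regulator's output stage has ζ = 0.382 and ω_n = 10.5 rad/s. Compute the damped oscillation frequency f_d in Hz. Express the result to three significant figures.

f_d ≈ 1.54 Hz

ω_d = ω_n√(1−ζ²) = 10.5·√0.854 = 9.70 rad/s.
f_d = ω_d/(2π) = 1.54 Hz.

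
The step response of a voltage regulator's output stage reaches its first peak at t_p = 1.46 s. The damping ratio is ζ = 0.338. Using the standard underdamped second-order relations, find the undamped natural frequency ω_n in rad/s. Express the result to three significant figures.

Peak time t_p = π/ω_d, so ω_d = π/t_p = π/1.46 = 2.15 rad/s.
ω_n = ω_d/√(1−ζ²) = 2.15/√0.886 = 2.29 rad/s.

ω_n ≈ 2.29 rad/s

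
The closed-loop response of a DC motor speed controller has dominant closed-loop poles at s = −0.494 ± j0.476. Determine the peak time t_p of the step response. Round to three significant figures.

t_p = π/ω_d with ω_d = 0.476 (the imaginary part), so t_p = 6.60 s.

t_p ≈ 6.60 s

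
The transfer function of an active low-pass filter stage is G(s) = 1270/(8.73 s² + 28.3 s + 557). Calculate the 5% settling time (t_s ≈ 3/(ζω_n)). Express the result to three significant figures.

Dividing through by 8.73: denominator becomes s² + 3.242 s + 63.80.
So ω_n = √63.80 = 7.99 rad/s and ζ = 3.242/(2·7.99) = 0.203.
t_s ≈ 3/(ζω_n) = 1.85 s.

t_s ≈ 1.85 s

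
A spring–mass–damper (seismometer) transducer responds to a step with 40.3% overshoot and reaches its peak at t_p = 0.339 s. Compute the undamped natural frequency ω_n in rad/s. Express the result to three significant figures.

The overshoot fixes ζ = −ln(OS)/√(π²+ln²(OS)) = 0.278.
t_p = π/ω_d ⇒ ω_d = 9.27 rad/s; then ω_n = ω_d/√(1−ζ²) = 9.65 rad/s.

ω_n ≈ 9.65 rad/s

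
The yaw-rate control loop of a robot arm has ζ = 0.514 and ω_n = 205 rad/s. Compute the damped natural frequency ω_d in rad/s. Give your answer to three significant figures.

ω_d ≈ 176 rad/s

ω_d = ω_n√(1−ζ²) = 205·√0.736 = 176 rad/s.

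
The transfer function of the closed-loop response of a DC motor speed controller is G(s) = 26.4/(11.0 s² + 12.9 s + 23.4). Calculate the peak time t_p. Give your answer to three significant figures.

t_p ≈ 2.35 s

Dividing through by 11.0: denominator becomes s² + 1.173 s + 2.127.
So ω_n = √2.127 = 1.46 rad/s and ζ = 1.173/(2·1.46) = 0.402.
ω_d = 1.46·√(1 − 0.402²) = 1.34 rad/s. t_p = π/ω_d = 2.35 s.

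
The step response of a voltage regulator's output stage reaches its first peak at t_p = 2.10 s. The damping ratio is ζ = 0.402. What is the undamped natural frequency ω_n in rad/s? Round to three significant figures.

ω_n ≈ 1.63 rad/s

Peak time t_p = π/ω_d, so ω_d = π/t_p = π/2.10 = 1.50 rad/s.
ω_n = ω_d/√(1−ζ²) = 1.50/√0.838 = 1.63 rad/s.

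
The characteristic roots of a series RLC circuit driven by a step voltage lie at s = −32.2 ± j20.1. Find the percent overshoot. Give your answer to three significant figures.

%OS ≈ 0.652%

|pole| = ω_n = √(32.2² + 20.1²) = 38.0 rad/s; ζ = cos θ = σ/ω_n = 0.848.
%OS = 100·exp(−πζ/√(1−ζ²)) = 0.652%.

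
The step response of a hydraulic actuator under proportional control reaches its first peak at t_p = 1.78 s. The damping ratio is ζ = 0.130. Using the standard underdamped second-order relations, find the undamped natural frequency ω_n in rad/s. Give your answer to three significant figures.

ω_n ≈ 1.78 rad/s

Peak time t_p = π/ω_d, so ω_d = π/t_p = π/1.78 = 1.76 rad/s.
ω_n = ω_d/√(1−ζ²) = 1.76/√0.983 = 1.78 rad/s.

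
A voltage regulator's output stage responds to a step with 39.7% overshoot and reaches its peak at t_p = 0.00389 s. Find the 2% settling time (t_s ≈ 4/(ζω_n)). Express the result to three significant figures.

t_s ≈ 0.0168 s

From the overshoot, ζ = −ln(OS)/√(π²+ln²(OS)) = 0.282.
From t_p = π/ω_d, ω_d = π/0.00389 = 808 rad/s, so ω_n = ω_d/√(1−ζ²) = 842 rad/s.
t_s ≈ 4/(ζω_n) = 4/(0.282·842) = 0.0168 s.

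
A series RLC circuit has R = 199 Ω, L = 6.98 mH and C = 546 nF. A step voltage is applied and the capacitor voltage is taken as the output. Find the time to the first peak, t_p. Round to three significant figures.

For a series RLC circuit (capacitor voltage as output), ω_n = 1/√(LC) = 1/√(6.98 mH · 546 nF) = 16200 rad/s.
ζ = (R/2)·√(C/L) = (199/2)·√(546 nF/6.98 mH) = 0.880.
ω_d = 16200·√(1 − 0.880²) = 7690 rad/s. t_p = π/ω_d = 0.000408 s.

t_p ≈ 0.000408 s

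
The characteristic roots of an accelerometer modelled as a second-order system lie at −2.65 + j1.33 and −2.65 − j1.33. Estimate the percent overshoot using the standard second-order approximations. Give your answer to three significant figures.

%OS ≈ 0.191%

With σ = 2.65, ω_d = 1.33: ω_n = √(σ²+ω_d²) = 2.97 rad/s, ζ = σ/ω_n = 0.894.
%OS = 100 e^{−πζ/√(1−ζ²)} with ζ = 0.894 gives 0.191%.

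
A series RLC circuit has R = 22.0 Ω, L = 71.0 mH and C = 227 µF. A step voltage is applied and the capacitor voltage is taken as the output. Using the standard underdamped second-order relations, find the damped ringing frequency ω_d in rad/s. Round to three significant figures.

ω_d ≈ 195 rad/s

For a series RLC circuit (capacitor voltage as output), ω_n = 1/√(LC) = 1/√(71.0 mH · 227 µF) = 249 rad/s.
ζ = (R/2)·√(C/L) = (22.0/2)·√(227 µF/71.0 mH) = 0.622.
The damped frequency ω_d = ω_n√(1−ζ²) = 195 rad/s.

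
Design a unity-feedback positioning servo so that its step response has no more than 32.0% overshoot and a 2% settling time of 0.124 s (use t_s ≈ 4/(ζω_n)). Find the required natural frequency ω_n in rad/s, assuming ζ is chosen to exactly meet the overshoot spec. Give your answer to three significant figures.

From %OS = 100·exp(−πζ/√(1−ζ²)), invert to get ζ = −ln(OS)/√(π² + ln²(OS)) with OS = 0.320.
−ln 0.320 = 1.139, so ζ = 1.139/√(π² + 1.298) = 0.341.
From t_s ≈ 4/(ζω_n): ω_n = 4/(ζ·t_s) = 4/(0.341·0.124) = 94.6 rad/s.

ω_n ≈ 94.6 rad/s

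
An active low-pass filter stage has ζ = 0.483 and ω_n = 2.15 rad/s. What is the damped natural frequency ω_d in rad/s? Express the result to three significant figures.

ω_d ≈ 1.88 rad/s

ω_d = ω_n√(1−ζ²) = 2.15·√0.767 = 1.88 rad/s.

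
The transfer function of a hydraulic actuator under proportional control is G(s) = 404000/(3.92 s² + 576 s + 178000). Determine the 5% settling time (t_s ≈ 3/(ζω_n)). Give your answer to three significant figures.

Dividing through by 3.92: denominator becomes s² + 146.9 s + 45410.
So ω_n = √45410 = 213 rad/s and ζ = 146.9/(2·213) = 0.345.
t_s ≈ 3/(ζω_n) = 0.0408 s.

t_s ≈ 0.0408 s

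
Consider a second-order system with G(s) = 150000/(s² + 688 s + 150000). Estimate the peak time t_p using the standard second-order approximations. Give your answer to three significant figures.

ω_n = √150000 = 387 rad/s; ζ = 688/(2·387) = 0.888.
ω_d = 387·√(1 − 0.888²) = 178 rad/s. Then t_p = π/ω_d = 0.0177 s.

t_p ≈ 0.0177 s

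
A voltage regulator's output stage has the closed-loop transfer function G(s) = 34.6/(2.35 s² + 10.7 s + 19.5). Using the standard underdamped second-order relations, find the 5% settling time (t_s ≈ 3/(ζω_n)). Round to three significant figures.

Dividing through by 2.35: denominator becomes s² + 4.553 s + 8.298.
So ω_n = √8.298 = 2.88 rad/s and ζ = 4.553/(2·2.88) = 0.790.
t_s ≈ 3/(ζω_n) = 1.32 s.

t_s ≈ 1.32 s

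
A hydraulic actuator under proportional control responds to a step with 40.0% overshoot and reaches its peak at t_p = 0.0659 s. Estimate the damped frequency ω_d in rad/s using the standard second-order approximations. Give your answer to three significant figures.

ω_d ≈ 47.7 rad/s

t_p = π/ω_d, so ω_d = π/0.0659 = 47.7 rad/s.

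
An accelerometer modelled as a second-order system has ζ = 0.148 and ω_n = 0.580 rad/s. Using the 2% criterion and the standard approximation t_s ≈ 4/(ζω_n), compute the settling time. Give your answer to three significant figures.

t_s ≈ 4/(ζω_n) = 4/(0.148 × 0.580) = 46.6 s.

t_s ≈ 46.6 s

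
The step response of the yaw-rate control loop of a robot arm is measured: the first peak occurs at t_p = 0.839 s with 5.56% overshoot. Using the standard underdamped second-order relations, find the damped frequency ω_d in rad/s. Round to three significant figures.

ω_d ≈ 3.74 rad/s

t_p = π/ω_d, so ω_d = π/0.839 = 3.74 rad/s.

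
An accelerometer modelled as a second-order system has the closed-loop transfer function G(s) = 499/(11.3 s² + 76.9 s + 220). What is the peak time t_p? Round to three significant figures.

t_p ≈ 1.12 s

Dividing through by 11.3: denominator becomes s² + 6.805 s + 19.47.
So ω_n = √19.47 = 4.41 rad/s and ζ = 6.805/(2·4.41) = 0.771.
ω_d = ω_n√(1−ζ²) = 2.81 rad/s. t_p = π/ω_d = 1.12 s.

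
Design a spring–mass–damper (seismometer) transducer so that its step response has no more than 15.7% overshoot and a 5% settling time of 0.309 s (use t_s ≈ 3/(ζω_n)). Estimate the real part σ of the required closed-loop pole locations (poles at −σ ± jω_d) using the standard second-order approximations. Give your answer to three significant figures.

σ ≈ 9.71

The settling-time spec alone fixes σ = ζω_n = 3/t_s = 3/0.309 = 9.71.
(Overshoot then fixes ζ = 0.508 and hence ω_d = σ·√(1−ζ²)/ζ = 16.5 rad/s.)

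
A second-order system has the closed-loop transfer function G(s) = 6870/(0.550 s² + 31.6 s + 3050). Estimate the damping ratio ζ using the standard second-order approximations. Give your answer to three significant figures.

Dividing through by 0.550: denominator becomes s² + 57.45 s + 5545.
So ω_n = √5545 = 74.5 rad/s and ζ = 57.45/(2·74.5) = 0.386.

ζ ≈ 0.386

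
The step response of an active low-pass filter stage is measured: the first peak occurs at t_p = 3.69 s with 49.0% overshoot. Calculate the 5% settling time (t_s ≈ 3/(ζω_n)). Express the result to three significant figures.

From the overshoot, ζ = −ln(OS)/√(π²+ln²(OS)) = 0.221.
t_p = π/ω_d ⇒ ω_d = 0.851 rad/s; then ω_n = ω_d/√(1−ζ²) = 0.873 rad/s.
t_s ≈ 3/(ζω_n) = 3/(0.221·0.873) = 15.5 s.

t_s ≈ 15.5 s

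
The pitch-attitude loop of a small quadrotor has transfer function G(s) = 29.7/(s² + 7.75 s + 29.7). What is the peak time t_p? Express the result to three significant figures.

Matching coefficients with s² + 2ζω_n s + ω_n² gives ω_n² = 29.7 ⇒ ω_n = 5.45 rad/s, and ζ = 7.75/(2ω_n) = 0.711.
ω_d = ω_n√(1−ζ²) = 3.83 rad/s. Then t_p = π/ω_d = 0.820 s.

t_p ≈ 0.820 s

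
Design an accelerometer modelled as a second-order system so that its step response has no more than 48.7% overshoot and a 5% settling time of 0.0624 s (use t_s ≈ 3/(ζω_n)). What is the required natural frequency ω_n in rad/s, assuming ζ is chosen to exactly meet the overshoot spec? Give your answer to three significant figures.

ζ = −ln(OS)/√(π² + (ln OS)²). With OS = 0.487, ln OS = −0.7195 and ζ = 0.7195/3.223 = 0.223.
Then ω_n = 3/(ζ t_s) = 3/(0.223 × 0.0624) = 215 rad/s.

ω_n ≈ 215 rad/s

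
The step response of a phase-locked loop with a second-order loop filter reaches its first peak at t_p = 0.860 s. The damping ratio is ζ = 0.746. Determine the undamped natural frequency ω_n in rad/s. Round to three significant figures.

ω_n ≈ 5.49 rad/s

Peak time t_p = π/ω_d, so ω_d = π/t_p = π/0.860 = 3.65 rad/s.
ω_n = ω_d/√(1−ζ²) = 3.65/√0.443 = 5.49 rad/s.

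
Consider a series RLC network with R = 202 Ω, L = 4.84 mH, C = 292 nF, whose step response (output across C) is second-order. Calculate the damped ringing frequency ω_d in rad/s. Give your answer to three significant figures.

For a series RLC circuit (capacitor voltage as output), ω_n = 1/√(LC) = 1/√(4.84 mH · 292 nF) = 26600 rad/s.
ζ = (R/2)·√(C/L) = (202/2)·√(292 nF/4.84 mH) = 0.784.
ω_d = ω_n√(1−ζ²) = 16500 rad/s.

ω_d ≈ 16500 rad/s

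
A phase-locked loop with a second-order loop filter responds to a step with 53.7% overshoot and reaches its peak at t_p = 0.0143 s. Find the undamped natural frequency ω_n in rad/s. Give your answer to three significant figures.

From the overshoot, ζ = −ln(OS)/√(π²+ln²(OS)) = 0.194.
From t_p = π/ω_d, ω_d = π/0.0143 = 220 rad/s, so ω_n = ω_d/√(1−ζ²) = 224 rad/s.

ω_n ≈ 224 rad/s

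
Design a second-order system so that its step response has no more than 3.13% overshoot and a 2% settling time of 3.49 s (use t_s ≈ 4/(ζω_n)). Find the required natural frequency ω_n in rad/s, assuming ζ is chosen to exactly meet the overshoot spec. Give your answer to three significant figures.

ζ = −ln(OS)/√(π² + (ln OS)²). With OS = 0.0313, ln OS = −3.464 and ζ = 3.464/4.677 = 0.741.
From t_s ≈ 4/(ζω_n): ω_n = 4/(ζ·t_s) = 4/(0.741·3.49) = 1.55 rad/s.

ω_n ≈ 1.55 rad/s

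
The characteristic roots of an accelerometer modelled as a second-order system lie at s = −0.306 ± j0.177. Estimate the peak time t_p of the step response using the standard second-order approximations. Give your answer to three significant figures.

t_p = π/ω_d with ω_d = 0.177 (the imaginary part), so t_p = 17.7 s.

t_p ≈ 17.7 s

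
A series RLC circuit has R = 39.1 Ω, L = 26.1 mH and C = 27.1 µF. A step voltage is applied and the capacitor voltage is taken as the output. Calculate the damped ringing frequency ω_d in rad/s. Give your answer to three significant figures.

ω_d ≈ 923 rad/s

For a series RLC circuit (capacitor voltage as output), ω_n = 1/√(LC) = 1/√(26.1 mH · 27.1 µF) = 1190 rad/s.
ζ = (R/2)·√(C/L) = (39.1/2)·√(27.1 µF/26.1 mH) = 0.630.
ω_d = 1190·√(1 − 0.630²) = 923 rad/s.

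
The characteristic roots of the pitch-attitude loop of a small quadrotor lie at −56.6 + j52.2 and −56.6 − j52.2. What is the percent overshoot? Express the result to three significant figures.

%OS ≈ 3.32%

With σ = 56.6, ω_d = 52.2: ω_n = √(σ²+ω_d²) = 77.0 rad/s, ζ = σ/ω_n = 0.735.
%OS = 100·exp(−πζ/√(1−ζ²)) = 3.32%.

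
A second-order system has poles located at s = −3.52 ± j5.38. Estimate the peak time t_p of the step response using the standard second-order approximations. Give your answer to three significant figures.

t_p = π/ω_d with ω_d = 5.38 (the imaginary part), so t_p = 0.584 s.

t_p ≈ 0.584 s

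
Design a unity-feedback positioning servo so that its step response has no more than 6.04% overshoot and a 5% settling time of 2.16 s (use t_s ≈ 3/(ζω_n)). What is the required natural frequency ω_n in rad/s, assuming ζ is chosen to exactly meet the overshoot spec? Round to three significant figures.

Inverting the overshoot relation: ζ = |ln 0.0604|/√(π² + ln²0.0604) = 0.666.
Then ω_n = 3/(ζ t_s) = 3/(0.666 × 2.16) = 2.08 rad/s.

ω_n ≈ 2.08 rad/s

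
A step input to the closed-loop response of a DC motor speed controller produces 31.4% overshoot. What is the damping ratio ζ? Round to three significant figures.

From %OS = 100·exp(−πζ/√(1−ζ²)), invert to get ζ = −ln(OS)/√(π² + ln²(OS)) with OS = 0.314.
−ln 0.314 = 1.158, so ζ = 1.158/√(π² + 1.342) = 0.346.

ζ ≈ 0.346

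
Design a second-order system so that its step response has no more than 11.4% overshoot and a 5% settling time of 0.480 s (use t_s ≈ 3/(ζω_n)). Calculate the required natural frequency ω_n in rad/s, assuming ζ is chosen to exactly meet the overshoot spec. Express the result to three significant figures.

ζ = −ln(OS)/√(π² + (ln OS)²). With OS = 0.114, ln OS = −2.172 and ζ = 2.172/3.819 = 0.569.
From t_s ≈ 3/(ζω_n): ω_n = 3/(ζ·t_s) = 3/(0.569·0.480) = 11.0 rad/s.

ω_n ≈ 11.0 rad/s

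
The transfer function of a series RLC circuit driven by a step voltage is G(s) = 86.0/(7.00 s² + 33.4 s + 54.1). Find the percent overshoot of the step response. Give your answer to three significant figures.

%OS ≈ 0.524%

Dividing through by 7.00: denominator becomes s² + 4.771 s + 7.729.
So ω_n = √7.729 = 2.78 rad/s and ζ = 4.771/(2·2.78) = 0.858.
%OS = 100·exp(−πζ/√(1−ζ²)) = 0.524%.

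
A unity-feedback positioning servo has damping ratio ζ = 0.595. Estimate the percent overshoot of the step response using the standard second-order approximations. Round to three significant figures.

For an underdamped second-order system, %OS = 100·exp(−πζ/√(1−ζ²)).
πζ/√(1−ζ²) = π·0.595/√(1−0.354) = 2.326, so %OS = 100·e^(−2.326) = 9.77%.

%OS ≈ 9.77%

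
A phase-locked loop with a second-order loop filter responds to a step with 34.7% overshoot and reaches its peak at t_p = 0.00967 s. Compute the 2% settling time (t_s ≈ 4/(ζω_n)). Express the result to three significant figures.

The overshoot fixes ζ = −ln(OS)/√(π²+ln²(OS)) = 0.319.
t_p = π/ω_d ⇒ ω_d = 325 rad/s; then ω_n = ω_d/√(1−ζ²) = 343 rad/s.
t_s ≈ 4/(ζω_n) = 4/(0.319·343) = 0.0365 s.

t_s ≈ 0.0365 s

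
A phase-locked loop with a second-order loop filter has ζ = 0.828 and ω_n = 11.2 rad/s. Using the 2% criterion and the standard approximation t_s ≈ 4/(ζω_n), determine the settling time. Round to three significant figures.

t_s ≈ 0.431 s

t_s ≈ 4/(ζω_n) = 4/(0.828 × 11.2) = 0.431 s.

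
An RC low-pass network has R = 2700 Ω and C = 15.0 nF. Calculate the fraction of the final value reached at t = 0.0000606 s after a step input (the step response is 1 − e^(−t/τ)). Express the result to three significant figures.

τ = RC = 2700 × 15.0 nF = 0.0000405 s.
y(t)/y_∞ = 1 − e^(−t/τ) = 1 − e^(−0.0000606/0.0000405) = 1 − e^(−1.50) = 0.776.

y/y_∞ ≈ 0.776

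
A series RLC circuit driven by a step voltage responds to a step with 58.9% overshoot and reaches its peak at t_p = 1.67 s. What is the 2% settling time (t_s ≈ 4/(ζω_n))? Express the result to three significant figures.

t_s ≈ 12.6 s

The overshoot fixes ζ = −ln(OS)/√(π²+ln²(OS)) = 0.166.
t_p = π/ω_d ⇒ ω_d = 1.88 rad/s; then ω_n = ω_d/√(1−ζ²) = 1.91 rad/s.
t_s ≈ 4/(ζω_n) = 4/(0.166·1.91) = 12.6 s.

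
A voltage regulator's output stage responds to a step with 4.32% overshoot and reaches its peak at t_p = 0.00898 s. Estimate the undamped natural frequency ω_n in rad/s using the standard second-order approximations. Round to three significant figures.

The overshoot fixes ζ = −ln(OS)/√(π²+ln²(OS)) = 0.707.
From t_p = π/ω_d, ω_d = π/0.00898 = 350 rad/s, so ω_n = ω_d/√(1−ζ²) = 495 rad/s.

ω_n ≈ 495 rad/s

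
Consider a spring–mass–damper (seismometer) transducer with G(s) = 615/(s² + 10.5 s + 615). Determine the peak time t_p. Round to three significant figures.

Matching coefficients with s² + 2ζω_n s + ω_n² gives ω_n² = 615 ⇒ ω_n = 24.8 rad/s, and ζ = 10.5/(2ω_n) = 0.212.
The damped frequency ω_d = ω_n√(1−ζ²) = 24.2 rad/s. Then t_p = π/ω_d = 0.130 s.

t_p ≈ 0.130 s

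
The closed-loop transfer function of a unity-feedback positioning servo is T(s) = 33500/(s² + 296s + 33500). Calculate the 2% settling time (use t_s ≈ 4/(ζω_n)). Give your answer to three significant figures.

ω_n = √33500 = 183 rad/s; ζ = 296/(2·183) = 0.809.
t_s ≈ 4/(ζω_n) = 4/(0.809·183) = 0.0270 s.

t_s ≈ 0.0270 s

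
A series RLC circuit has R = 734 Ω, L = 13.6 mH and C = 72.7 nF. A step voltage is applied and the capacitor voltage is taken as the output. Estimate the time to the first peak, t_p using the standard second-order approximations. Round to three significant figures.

t_p ≈ 0.000187 s

For a series RLC circuit (capacitor voltage as output), ω_n = 1/√(LC) = 1/√(13.6 mH · 72.7 nF) = 31800 rad/s.
ζ = (R/2)·√(C/L) = (734/2)·√(72.7 nF/13.6 mH) = 0.849.
The damped frequency ω_d = ω_n√(1−ζ²) = 16800 rad/s. t_p = π/ω_d = 0.000187 s.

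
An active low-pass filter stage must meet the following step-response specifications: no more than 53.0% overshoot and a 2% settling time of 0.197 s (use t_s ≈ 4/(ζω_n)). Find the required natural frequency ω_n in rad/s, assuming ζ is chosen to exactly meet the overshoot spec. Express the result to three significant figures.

ω_n ≈ 103 rad/s

ζ = −ln(OS)/√(π² + (ln OS)²). With OS = 0.530, ln OS = −0.6349 and ζ = 0.6349/3.205 = 0.198.
From t_s ≈ 4/(ζω_n): ω_n = 4/(ζ·t_s) = 4/(0.198·0.197) = 103 rad/s.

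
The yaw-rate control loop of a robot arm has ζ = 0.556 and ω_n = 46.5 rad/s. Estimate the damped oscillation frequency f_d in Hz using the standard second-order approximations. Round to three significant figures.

ω_d = ω_n√(1−ζ²) = 46.5·√0.691 = 38.6 rad/s.
f_d = ω_d/(2π) = 6.15 Hz.

f_d ≈ 6.15 Hz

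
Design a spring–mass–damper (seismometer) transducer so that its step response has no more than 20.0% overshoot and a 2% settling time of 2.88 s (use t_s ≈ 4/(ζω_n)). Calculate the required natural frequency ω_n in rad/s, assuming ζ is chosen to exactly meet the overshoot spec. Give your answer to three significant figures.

ω_n ≈ 3.05 rad/s

ζ = −ln(OS)/√(π² + (ln OS)²). With OS = 0.200, ln OS = −1.609 and ζ = 1.609/3.530 = 0.456.
Then ω_n = 4/(ζ t_s) = 4/(0.456 × 2.88) = 3.05 rad/s.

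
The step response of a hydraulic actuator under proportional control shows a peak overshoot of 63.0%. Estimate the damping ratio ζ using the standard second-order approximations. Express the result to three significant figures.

ζ = −ln(OS)/√(π² + (ln OS)²). With OS = 0.630, ln OS = −0.4620 and ζ = 0.4620/3.175 = 0.146.

ζ ≈ 0.146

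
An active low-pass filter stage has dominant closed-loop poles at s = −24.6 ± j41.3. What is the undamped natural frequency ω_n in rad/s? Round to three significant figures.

ω_n ≈ 48.1 rad/s

The poles are at −σ ± jω_d with σ = 24.6 and ω_d = 41.3, so ω_n = √(σ²+ω_d²) = 48.1 rad/s and ζ = σ/ω_n = 0.512.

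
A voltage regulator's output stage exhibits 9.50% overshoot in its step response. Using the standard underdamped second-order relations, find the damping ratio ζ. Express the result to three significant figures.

ζ ≈ 0.600

From %OS = 100·exp(−πζ/√(1−ζ²)), invert to get ζ = −ln(OS)/√(π² + ln²(OS)) with OS = 0.0950.
−ln 0.0950 = 2.354, so ζ = 2.354/√(π² + 5.541) = 0.600.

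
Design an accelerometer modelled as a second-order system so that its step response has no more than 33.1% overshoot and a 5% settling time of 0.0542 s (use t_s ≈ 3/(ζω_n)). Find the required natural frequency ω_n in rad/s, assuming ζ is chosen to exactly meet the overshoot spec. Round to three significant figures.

ζ = −ln(OS)/√(π² + (ln OS)²). With OS = 0.331, ln OS = −1.106 and ζ = 1.106/3.330 = 0.332.
Then ω_n = 3/(ζ t_s) = 3/(0.332 × 0.0542) = 167 rad/s.

ω_n ≈ 167 rad/s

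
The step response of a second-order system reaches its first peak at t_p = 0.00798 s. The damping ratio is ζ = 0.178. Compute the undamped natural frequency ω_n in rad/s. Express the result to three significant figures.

ω_n ≈ 400 rad/s

Peak time t_p = π/ω_d, so ω_d = π/t_p = π/0.00798 = 394 rad/s.
ω_n = ω_d/√(1−ζ²) = 394/√0.968 = 400 rad/s.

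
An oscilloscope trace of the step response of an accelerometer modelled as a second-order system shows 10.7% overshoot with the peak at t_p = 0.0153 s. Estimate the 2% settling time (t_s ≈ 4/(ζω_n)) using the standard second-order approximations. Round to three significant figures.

ζ from %OS: ζ = |ln 0.107|/√(π²+ln²0.107) = 0.580.
t_p = π/ω_d ⇒ ω_d = 205 rad/s; then ω_n = ω_d/√(1−ζ²) = 252 rad/s.
t_s ≈ 4/(ζω_n) = 4/(0.580·252) = 0.0274 s.

t_s ≈ 0.0274 s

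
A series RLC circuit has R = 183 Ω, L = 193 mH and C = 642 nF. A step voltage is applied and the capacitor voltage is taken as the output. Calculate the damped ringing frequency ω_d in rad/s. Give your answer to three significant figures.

ω_d ≈ 2800 rad/s

For a series RLC circuit (capacitor voltage as output), ω_n = 1/√(LC) = 1/√(193 mH · 642 nF) = 2840 rad/s.
ζ = (R/2)·√(C/L) = (183/2)·√(642 nF/193 mH) = 0.167.
ω_d = 2840·√(1 − 0.167²) = 2800 rad/s.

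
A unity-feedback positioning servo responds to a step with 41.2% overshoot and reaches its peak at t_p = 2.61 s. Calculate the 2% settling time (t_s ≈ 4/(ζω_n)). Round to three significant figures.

The overshoot fixes ζ = −ln(OS)/√(π²+ln²(OS)) = 0.272.
t_p = π/ω_d ⇒ ω_d = 1.20 rad/s; then ω_n = ω_d/√(1−ζ²) = 1.25 rad/s.
t_s ≈ 4/(ζω_n) = 4/(0.272·1.25) = 11.8 s.

t_s ≈ 11.8 s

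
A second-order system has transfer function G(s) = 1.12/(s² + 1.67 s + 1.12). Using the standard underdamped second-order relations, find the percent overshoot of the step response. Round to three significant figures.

%OS ≈ 1.77%

Comparing the denominator to s² + 2ζω_n s + ω_n²: ω_n = √1.12 = 1.06 rad/s, and 2ζω_n = 1.67 so ζ = 1.67/(2·1.06) = 0.789.
%OS = 100 e^{−πζ/√(1−ζ²)} with ζ = 0.789 gives 1.77%.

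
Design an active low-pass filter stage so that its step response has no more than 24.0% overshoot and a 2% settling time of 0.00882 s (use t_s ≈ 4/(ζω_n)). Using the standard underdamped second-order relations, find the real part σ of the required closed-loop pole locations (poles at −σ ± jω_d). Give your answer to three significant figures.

σ ≈ 454

The settling-time spec alone fixes σ = ζω_n = 4/t_s = 4/0.00882 = 454.
(Overshoot then fixes ζ = 0.414 and hence ω_d = σ·√(1−ζ²)/ζ = 998 rad/s.)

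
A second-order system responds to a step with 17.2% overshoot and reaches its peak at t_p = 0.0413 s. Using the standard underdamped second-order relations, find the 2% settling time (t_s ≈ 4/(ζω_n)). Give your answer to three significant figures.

t_s ≈ 0.0938 s

The overshoot fixes ζ = −ln(OS)/√(π²+ln²(OS)) = 0.489.
t_p = π/ω_d ⇒ ω_d = 76.1 rad/s; then ω_n = ω_d/√(1−ζ²) = 87.2 rad/s.
t_s ≈ 4/(ζω_n) = 4/(0.489·87.2) = 0.0938 s.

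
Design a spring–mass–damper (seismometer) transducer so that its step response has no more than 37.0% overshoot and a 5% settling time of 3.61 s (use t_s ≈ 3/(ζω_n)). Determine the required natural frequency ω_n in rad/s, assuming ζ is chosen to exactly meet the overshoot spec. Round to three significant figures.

Inverting the overshoot relation: ζ = |ln 0.370|/√(π² + ln²0.370) = 0.302.
From t_s ≈ 3/(ζω_n): ω_n = 3/(ζ·t_s) = 3/(0.302·3.61) = 2.75 rad/s.

ω_n ≈ 2.75 rad/s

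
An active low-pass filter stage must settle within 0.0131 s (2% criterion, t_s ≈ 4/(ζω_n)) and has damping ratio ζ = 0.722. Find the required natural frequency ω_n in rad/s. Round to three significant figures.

Rearranging t_s ≈ 4/(ζω_n) gives ω_n = 4/(ζ·t_s) = 4/(0.722 × 0.0131) = 423 rad/s.

ω_n ≈ 423 rad/s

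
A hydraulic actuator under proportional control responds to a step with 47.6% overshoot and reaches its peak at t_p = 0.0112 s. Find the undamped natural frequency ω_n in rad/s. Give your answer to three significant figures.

The overshoot fixes ζ = −ln(OS)/√(π²+ln²(OS)) = 0.230.
t_p = π/ω_d ⇒ ω_d = 280 rad/s; then ω_n = ω_d/√(1−ζ²) = 288 rad/s.

ω_n ≈ 288 rad/s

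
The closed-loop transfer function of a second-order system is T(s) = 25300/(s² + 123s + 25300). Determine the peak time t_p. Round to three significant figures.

Comparing the denominator to s² + 2ζω_n s + ω_n²: ω_n = √25300 = 159 rad/s, and 2ζω_n = 123 so ζ = 123/(2·159) = 0.387.
ω_d = ω_n√(1−ζ²) = 147 rad/s. Then t_p = π/ω_d = 0.0214 s.

t_p ≈ 0.0214 s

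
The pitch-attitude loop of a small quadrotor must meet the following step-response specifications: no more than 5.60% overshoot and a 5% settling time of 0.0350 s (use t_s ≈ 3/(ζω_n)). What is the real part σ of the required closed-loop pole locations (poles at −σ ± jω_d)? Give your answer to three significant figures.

The settling-time spec alone fixes σ = ζω_n = 3/t_s = 3/0.0350 = 85.7.
(Overshoot then fixes ζ = 0.676 and hence ω_d = σ·√(1−ζ²)/ζ = 93.4 rad/s.)

σ ≈ 85.7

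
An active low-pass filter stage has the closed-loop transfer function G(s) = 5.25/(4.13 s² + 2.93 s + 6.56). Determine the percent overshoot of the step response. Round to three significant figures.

%OS ≈ 39.8%

Dividing through by 4.13: denominator becomes s² + 0.7094 s + 1.588.
So ω_n = √1.588 = 1.26 rad/s and ζ = 0.7094/(2·1.26) = 0.281.
%OS = 100 e^{−πζ/√(1−ζ²)} with ζ = 0.281 gives 39.8%.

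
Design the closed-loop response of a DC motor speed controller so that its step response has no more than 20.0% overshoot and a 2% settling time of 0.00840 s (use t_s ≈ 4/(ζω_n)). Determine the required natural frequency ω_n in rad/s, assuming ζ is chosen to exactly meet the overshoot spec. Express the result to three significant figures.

Inverting the overshoot relation: ζ = |ln 0.200|/√(π² + ln²0.200) = 0.456.
From t_s ≈ 4/(ζω_n): ω_n = 4/(ζ·t_s) = 4/(0.456·0.00840) = 1040 rad/s.

ω_n ≈ 1040 rad/s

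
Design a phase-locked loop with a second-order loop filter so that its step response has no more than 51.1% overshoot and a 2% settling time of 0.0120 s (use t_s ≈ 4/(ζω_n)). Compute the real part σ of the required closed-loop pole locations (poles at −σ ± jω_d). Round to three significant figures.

σ ≈ 333

The settling-time spec alone fixes σ = ζω_n = 4/t_s = 4/0.0120 = 333.
(Overshoot then fixes ζ = 0.209 and hence ω_d = σ·√(1−ζ²)/ζ = 1560 rad/s.)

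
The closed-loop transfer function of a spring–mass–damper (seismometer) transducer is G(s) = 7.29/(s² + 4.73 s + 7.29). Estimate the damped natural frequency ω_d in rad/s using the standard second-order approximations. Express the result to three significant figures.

ω_d ≈ 1.30 rad/s

Comparing the denominator to s² + 2ζω_n s + ω_n²: ω_n = √7.29 = 2.70 rad/s, and 2ζω_n = 4.73 so ζ = 4.73/(2·2.70) = 0.876.
The damped frequency ω_d = ω_n√(1−ζ²) = 1.30 rad/s.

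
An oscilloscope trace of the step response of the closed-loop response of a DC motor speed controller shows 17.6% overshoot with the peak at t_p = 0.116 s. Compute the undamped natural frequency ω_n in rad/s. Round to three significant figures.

From the overshoot, ζ = −ln(OS)/√(π²+ln²(OS)) = 0.484.
From t_p = π/ω_d, ω_d = π/0.116 = 27.1 rad/s, so ω_n = ω_d/√(1−ζ²) = 30.9 rad/s.

ω_n ≈ 30.9 rad/s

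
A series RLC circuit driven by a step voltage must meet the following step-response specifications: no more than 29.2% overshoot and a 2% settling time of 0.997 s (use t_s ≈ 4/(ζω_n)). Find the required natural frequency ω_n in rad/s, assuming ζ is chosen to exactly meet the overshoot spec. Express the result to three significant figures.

From %OS = 100·exp(−πζ/√(1−ζ²)), invert to get ζ = −ln(OS)/√(π² + ln²(OS)) with OS = 0.292.
−ln 0.292 = 1.231, so ζ = 1.231/√(π² + 1.515) = 0.365.
From t_s ≈ 4/(ζω_n): ω_n = 4/(ζ·t_s) = 4/(0.365·0.997) = 11.0 rad/s.

ω_n ≈ 11.0 rad/s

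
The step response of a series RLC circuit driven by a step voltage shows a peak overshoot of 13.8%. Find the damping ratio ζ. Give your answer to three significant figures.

ζ ≈ 0.533

From %OS = 100·exp(−πζ/√(1−ζ²)), invert to get ζ = −ln(OS)/√(π² + ln²(OS)) with OS = 0.138.
−ln 0.138 = 1.981, so ζ = 1.981/√(π² + 3.922) = 0.533.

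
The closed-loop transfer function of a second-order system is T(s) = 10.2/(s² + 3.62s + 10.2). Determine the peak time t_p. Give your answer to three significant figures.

t_p ≈ 1.19 s

Matching coefficients with s² + 2ζω_n s + ω_n² gives ω_n² = 10.2 ⇒ ω_n = 3.19 rad/s, and ζ = 3.62/(2ω_n) = 0.567.
ω_d = 3.19·√(1 − 0.567²) = 2.63 rad/s. Then t_p = π/ω_d = 1.19 s.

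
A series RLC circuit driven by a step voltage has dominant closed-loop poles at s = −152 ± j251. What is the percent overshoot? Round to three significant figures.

%OS ≈ 14.9%

With σ = 152, ω_d = 251: ω_n = √(σ²+ω_d²) = 293 rad/s, ζ = σ/ω_n = 0.518.
%OS = 100 e^{−πζ/√(1−ζ²)} with ζ = 0.518 gives 14.9%.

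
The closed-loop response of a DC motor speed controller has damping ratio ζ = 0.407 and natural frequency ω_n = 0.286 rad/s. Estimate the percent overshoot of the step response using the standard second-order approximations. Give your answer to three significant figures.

%OS ≈ 24.7%

For an underdamped second-order system, %OS = 100·exp(−πζ/√(1−ζ²)).
πζ/√(1−ζ²) = π·0.407/√(1−0.166) = 1.400, so %OS = 100·e^(−1.400) = 24.7%.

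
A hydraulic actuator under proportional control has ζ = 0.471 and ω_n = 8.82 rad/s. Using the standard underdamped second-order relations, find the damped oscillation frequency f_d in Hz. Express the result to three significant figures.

ω_d = ω_n√(1−ζ²) = 8.82·√0.778 = 7.78 rad/s.
f_d = ω_d/(2π) = 1.24 Hz.

f_d ≈ 1.24 Hz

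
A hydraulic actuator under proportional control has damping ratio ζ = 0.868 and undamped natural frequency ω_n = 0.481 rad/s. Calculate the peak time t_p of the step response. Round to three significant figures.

t_p ≈ 13.2 s

The damped frequency is ω_d = ω_n√(1−ζ²) = 0.481·√(1−0.753) = 0.239 rad/s.
Peak time t_p = π/ω_d = π/0.239 = 13.2 s.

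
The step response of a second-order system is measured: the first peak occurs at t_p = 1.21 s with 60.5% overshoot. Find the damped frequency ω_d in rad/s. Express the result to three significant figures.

ω_d ≈ 2.60 rad/s

t_p = π/ω_d, so ω_d = π/1.21 = 2.60 rad/s.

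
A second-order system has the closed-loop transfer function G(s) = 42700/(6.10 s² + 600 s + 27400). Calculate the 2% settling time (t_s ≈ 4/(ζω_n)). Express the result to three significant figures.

t_s ≈ 0.0813 s

Dividing through by 6.10: denominator becomes s² + 98.36 s + 4492.
So ω_n = √4492 = 67.0 rad/s and ζ = 98.36/(2·67.0) = 0.734.
t_s ≈ 4/(ζω_n) = 0.0813 s.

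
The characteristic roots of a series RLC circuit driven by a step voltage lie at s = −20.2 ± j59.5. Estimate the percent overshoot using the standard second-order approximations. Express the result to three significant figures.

%OS ≈ 34.4%

With σ = 20.2, ω_d = 59.5: ω_n = √(σ²+ω_d²) = 62.8 rad/s, ζ = σ/ω_n = 0.321.
%OS = 100 e^{−πζ/√(1−ζ²)} with ζ = 0.321 gives 34.4%.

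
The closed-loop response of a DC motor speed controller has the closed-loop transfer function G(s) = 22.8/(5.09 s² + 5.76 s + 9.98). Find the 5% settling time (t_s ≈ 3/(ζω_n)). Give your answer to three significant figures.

t_s ≈ 5.30 s

Dividing through by 5.09: denominator becomes s² + 1.132 s + 1.961.
So ω_n = √1.961 = 1.40 rad/s and ζ = 1.132/(2·1.40) = 0.404.
t_s ≈ 3/(ζω_n) = 5.30 s.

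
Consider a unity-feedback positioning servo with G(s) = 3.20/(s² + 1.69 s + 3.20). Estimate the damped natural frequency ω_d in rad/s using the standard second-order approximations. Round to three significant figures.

ω_d ≈ 1.58 rad/s

Matching coefficients with s² + 2ζω_n s + ω_n² gives ω_n² = 3.20 ⇒ ω_n = 1.79 rad/s, and ζ = 1.69/(2ω_n) = 0.472.
ω_d = ω_n√(1−ζ²) = 1.58 rad/s.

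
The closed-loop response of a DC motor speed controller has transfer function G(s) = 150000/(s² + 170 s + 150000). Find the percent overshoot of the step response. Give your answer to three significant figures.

ω_n = √150000 = 387 rad/s; ζ = 170/(2·387) = 0.219.
Overshoot: exp(−π·0.219/√(1−0.219²)) = 0.493, i.e. 49.3%.

%OS ≈ 49.3%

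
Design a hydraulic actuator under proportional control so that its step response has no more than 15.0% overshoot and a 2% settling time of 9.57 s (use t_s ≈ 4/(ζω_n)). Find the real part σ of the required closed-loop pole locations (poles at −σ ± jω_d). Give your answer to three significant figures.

The settling-time spec alone fixes σ = ζω_n = 4/t_s = 4/9.57 = 0.418.
(Overshoot then fixes ζ = 0.517 and hence ω_d = σ·√(1−ζ²)/ζ = 0.692 rad/s.)

σ ≈ 0.418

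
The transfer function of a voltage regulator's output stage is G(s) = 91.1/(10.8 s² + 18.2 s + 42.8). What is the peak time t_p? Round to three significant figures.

t_p ≈ 1.74 s

Dividing through by 10.8: denominator becomes s² + 1.685 s + 3.963.
So ω_n = √3.963 = 1.99 rad/s and ζ = 1.685/(2·1.99) = 0.423.
ω_d = ω_n√(1−ζ²) = 1.80 rad/s. t_p = π/ω_d = 1.74 s.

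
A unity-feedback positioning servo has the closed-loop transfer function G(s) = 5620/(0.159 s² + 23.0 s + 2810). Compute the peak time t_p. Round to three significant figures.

Dividing through by 0.159: denominator becomes s² + 144.7 s + 17670.
So ω_n = √17670 = 133 rad/s and ζ = 144.7/(2·133) = 0.544.
ω_d = ω_n√(1−ζ²) = 112 rad/s. t_p = π/ω_d = 0.0282 s.

t_p ≈ 0.0282 s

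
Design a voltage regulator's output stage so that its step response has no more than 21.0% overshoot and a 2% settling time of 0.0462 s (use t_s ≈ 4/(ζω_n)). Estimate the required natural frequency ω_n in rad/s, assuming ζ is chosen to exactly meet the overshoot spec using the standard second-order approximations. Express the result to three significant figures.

Inverting the overshoot relation: ζ = |ln 0.210|/√(π² + ln²0.210) = 0.445.
Then ω_n = 4/(ζ t_s) = 4/(0.445 × 0.0462) = 195 rad/s.

ω_n ≈ 195 rad/s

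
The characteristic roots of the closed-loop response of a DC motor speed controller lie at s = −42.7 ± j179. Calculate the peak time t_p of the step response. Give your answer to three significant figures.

t_p = π/ω_d with ω_d = 179 (the imaginary part), so t_p = 0.0176 s.

t_p ≈ 0.0176 s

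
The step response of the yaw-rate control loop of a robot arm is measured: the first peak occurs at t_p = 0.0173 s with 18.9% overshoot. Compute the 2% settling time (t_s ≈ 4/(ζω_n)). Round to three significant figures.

t_s ≈ 0.0415 s

From the overshoot, ζ = −ln(OS)/√(π²+ln²(OS)) = 0.469.
t_p = π/ω_d ⇒ ω_d = 182 rad/s; then ω_n = ω_d/√(1−ζ²) = 206 rad/s.
t_s ≈ 4/(ζω_n) = 4/(0.469·206) = 0.0415 s.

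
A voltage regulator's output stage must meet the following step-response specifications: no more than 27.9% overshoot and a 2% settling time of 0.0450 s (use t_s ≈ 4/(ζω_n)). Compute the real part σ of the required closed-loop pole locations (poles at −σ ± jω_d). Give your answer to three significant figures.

The settling-time spec alone fixes σ = ζω_n = 4/t_s = 4/0.0450 = 88.9.
(Overshoot then fixes ζ = 0.376 and hence ω_d = σ·√(1−ζ²)/ζ = 219 rad/s.)

σ ≈ 88.9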